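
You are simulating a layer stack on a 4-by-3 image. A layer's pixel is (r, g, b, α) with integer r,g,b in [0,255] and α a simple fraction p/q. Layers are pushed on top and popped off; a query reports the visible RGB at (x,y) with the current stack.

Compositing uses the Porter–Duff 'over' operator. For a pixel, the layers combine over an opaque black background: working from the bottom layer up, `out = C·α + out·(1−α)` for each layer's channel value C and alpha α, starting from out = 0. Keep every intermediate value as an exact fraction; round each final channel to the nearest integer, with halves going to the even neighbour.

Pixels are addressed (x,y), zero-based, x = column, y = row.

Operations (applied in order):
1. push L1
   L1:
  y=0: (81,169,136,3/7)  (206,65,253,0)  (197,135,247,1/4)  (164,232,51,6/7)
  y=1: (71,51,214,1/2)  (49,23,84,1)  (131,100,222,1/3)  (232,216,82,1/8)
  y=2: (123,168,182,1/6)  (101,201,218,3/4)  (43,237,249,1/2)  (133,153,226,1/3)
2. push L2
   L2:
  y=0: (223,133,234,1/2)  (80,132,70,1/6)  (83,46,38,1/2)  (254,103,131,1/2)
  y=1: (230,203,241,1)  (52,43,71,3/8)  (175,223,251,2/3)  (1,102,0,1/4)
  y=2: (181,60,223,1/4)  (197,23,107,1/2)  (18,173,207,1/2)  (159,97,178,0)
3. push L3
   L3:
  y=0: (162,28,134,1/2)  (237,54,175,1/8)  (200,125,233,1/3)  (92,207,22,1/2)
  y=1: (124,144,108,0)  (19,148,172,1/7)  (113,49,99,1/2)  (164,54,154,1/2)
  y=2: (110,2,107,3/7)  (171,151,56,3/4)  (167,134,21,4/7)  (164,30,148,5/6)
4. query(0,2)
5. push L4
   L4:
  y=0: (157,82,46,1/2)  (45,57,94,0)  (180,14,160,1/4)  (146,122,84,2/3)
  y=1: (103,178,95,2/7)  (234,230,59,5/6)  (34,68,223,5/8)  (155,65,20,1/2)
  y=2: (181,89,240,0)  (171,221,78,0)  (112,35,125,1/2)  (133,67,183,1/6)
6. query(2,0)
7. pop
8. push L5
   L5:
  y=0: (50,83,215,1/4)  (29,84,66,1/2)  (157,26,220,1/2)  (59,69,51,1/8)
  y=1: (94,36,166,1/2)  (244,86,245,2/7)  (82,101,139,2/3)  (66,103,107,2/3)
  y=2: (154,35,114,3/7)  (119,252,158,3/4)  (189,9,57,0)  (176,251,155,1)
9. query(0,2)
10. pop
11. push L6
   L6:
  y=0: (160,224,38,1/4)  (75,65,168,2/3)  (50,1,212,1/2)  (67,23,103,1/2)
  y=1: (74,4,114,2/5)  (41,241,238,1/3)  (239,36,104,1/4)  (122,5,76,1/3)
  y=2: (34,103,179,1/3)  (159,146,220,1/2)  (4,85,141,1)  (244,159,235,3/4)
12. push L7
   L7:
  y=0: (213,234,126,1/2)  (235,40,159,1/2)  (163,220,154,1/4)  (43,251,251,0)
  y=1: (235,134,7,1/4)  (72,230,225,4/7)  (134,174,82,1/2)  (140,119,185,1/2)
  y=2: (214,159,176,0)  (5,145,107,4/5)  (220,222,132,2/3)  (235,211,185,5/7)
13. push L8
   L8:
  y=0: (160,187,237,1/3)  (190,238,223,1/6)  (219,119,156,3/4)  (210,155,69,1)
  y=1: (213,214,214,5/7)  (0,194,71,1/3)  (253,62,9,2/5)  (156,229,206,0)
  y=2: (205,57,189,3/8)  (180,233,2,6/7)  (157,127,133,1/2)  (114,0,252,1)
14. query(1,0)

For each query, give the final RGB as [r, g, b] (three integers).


(0,2) stack=L1,L2,L3; from [0,0,0]:
after L1 α=1/6: [41/2, 28, 91/3]
after L2 α=1/4: [485/8, 36, 157/2]
after L3 α=3/7: [1145/14, 150/7, 635/7]
rounded: [82, 21, 91]

(2,0) stack=L1,L2,L3,L4; from [0,0,0]:
after L1 α=1/4: [197/4, 135/4, 247/4]
after L2 α=1/2: [529/8, 319/8, 399/8]
after L3 α=1/3: [443/4, 273/4, 1331/12]
after L4 α=1/4: [2049/16, 875/16, 1971/16]
→ [128, 55, 123]

query (0,2) [L1,L2,L3,L5] — begin 0,0,0
L1 α=1/6: [41/2, 28, 91/3]
L2 α=1/4: [485/8, 36, 157/2]
L3 α=3/7: [1145/14, 150/7, 635/7]
L5 α=3/7: [5524/49, 1335/49, 4934/49]
rounded: [113, 27, 101]

at x=1,y=0 over L1,L2,L3,L6,L7,L8:
after L1 α=0: [0, 0, 0]
after L2 α=1/6: [40/3, 22, 35/3]
after L3 α=1/8: [991/24, 26, 385/12]
after L6 α=2/3: [4591/72, 52, 4417/36]
after L7 α=1/2: [21511/144, 46, 10141/72]
after L8 α=1/6: [134915/864, 78, 66761/432]
rounded: [156, 78, 155]


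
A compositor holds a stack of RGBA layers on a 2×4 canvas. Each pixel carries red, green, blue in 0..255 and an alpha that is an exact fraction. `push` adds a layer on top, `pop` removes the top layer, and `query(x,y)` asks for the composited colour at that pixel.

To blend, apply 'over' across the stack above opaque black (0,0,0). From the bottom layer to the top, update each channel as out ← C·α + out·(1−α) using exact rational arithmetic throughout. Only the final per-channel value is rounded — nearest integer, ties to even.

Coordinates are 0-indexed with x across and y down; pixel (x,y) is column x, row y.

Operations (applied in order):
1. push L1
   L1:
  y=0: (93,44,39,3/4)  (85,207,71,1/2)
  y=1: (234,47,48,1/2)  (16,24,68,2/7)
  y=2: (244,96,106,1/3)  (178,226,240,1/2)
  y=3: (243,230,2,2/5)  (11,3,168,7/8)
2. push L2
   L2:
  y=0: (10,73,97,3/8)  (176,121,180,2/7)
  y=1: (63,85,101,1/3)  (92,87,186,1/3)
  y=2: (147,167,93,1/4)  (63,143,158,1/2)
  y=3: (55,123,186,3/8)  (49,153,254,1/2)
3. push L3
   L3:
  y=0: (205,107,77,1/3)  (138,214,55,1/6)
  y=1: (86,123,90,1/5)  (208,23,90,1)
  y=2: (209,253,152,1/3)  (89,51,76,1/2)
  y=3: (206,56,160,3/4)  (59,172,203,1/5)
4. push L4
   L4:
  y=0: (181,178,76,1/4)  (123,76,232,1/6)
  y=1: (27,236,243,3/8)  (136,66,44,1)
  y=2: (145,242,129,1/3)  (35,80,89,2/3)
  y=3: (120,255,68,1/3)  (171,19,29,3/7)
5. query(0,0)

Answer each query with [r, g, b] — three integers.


(0,0) stack=L1,L2,L3,L4; from [0,0,0]:
+L1 (α=3/4) → [279/4, 33, 117/4]
+L2 (α=3/8) → [1515/32, 48, 1749/32]
+L3 (α=1/3) → [4795/48, 203/3, 2981/48]
+L4 (α=1/4) → [7691/64, 381/4, 4197/64]
→ [120, 95, 66]


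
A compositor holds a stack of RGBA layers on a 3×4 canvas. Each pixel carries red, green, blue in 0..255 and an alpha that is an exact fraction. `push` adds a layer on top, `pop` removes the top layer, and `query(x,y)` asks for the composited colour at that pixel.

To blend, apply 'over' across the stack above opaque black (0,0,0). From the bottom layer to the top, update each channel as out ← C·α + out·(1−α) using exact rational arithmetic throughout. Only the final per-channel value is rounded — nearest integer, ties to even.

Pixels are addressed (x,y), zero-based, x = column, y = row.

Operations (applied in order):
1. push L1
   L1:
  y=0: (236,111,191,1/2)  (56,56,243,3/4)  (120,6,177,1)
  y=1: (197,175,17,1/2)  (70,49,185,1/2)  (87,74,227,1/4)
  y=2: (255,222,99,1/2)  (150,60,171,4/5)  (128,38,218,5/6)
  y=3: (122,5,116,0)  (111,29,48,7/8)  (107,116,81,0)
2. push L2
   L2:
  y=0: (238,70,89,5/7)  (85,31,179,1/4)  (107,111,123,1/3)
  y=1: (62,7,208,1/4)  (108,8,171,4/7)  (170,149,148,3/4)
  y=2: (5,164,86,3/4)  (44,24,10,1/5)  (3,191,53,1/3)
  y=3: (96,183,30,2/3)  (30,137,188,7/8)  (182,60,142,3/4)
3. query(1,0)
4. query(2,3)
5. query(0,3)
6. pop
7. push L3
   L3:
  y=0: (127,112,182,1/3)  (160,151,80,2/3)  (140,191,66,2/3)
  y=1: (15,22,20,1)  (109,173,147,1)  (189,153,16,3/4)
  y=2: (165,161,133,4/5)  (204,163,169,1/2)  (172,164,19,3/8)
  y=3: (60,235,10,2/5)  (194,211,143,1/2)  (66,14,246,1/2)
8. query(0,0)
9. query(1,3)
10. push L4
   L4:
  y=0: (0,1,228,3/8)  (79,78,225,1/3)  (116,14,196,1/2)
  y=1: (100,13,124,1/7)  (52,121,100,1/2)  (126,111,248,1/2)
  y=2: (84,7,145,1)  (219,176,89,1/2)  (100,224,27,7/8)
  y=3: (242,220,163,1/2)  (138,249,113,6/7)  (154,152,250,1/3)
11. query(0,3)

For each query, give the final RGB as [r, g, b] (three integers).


query (1,0) [L1,L2] — begin 0,0,0
L1 α=3/4: [42, 42, 729/4]
L2 α=1/4: [211/4, 157/4, 2903/16]
→ [53, 39, 181]

query (2,3) [L1,L2] — begin 0,0,0
after L1 α=0: [0, 0, 0]
after L2 α=3/4: [273/2, 45, 213/2]
= [136, 45, 106]

query (0,3) [L1,L2] — begin 0,0,0
L1 α=0: [0, 0, 0]
L2 α=2/3: [64, 122, 20]
→ [64, 122, 20]

query (0,0) [L1,L3] — begin 0,0,0
after L1 α=1/2: [118, 111/2, 191/2]
after L3 α=1/3: [121, 223/3, 373/3]
rounded: [121, 74, 124]

(1,3) stack=L1,L3; from [0,0,0]:
after L1 α=7/8: [777/8, 203/8, 42]
after L3 α=1/2: [2329/16, 1891/16, 185/2]
→ [146, 118, 92]

(0,3) stack=L1,L3,L4; from [0,0,0]:
after L1 α=0: [0, 0, 0]
after L3 α=2/5: [24, 94, 4]
after L4 α=1/2: [133, 157, 167/2]
→ [133, 157, 84]


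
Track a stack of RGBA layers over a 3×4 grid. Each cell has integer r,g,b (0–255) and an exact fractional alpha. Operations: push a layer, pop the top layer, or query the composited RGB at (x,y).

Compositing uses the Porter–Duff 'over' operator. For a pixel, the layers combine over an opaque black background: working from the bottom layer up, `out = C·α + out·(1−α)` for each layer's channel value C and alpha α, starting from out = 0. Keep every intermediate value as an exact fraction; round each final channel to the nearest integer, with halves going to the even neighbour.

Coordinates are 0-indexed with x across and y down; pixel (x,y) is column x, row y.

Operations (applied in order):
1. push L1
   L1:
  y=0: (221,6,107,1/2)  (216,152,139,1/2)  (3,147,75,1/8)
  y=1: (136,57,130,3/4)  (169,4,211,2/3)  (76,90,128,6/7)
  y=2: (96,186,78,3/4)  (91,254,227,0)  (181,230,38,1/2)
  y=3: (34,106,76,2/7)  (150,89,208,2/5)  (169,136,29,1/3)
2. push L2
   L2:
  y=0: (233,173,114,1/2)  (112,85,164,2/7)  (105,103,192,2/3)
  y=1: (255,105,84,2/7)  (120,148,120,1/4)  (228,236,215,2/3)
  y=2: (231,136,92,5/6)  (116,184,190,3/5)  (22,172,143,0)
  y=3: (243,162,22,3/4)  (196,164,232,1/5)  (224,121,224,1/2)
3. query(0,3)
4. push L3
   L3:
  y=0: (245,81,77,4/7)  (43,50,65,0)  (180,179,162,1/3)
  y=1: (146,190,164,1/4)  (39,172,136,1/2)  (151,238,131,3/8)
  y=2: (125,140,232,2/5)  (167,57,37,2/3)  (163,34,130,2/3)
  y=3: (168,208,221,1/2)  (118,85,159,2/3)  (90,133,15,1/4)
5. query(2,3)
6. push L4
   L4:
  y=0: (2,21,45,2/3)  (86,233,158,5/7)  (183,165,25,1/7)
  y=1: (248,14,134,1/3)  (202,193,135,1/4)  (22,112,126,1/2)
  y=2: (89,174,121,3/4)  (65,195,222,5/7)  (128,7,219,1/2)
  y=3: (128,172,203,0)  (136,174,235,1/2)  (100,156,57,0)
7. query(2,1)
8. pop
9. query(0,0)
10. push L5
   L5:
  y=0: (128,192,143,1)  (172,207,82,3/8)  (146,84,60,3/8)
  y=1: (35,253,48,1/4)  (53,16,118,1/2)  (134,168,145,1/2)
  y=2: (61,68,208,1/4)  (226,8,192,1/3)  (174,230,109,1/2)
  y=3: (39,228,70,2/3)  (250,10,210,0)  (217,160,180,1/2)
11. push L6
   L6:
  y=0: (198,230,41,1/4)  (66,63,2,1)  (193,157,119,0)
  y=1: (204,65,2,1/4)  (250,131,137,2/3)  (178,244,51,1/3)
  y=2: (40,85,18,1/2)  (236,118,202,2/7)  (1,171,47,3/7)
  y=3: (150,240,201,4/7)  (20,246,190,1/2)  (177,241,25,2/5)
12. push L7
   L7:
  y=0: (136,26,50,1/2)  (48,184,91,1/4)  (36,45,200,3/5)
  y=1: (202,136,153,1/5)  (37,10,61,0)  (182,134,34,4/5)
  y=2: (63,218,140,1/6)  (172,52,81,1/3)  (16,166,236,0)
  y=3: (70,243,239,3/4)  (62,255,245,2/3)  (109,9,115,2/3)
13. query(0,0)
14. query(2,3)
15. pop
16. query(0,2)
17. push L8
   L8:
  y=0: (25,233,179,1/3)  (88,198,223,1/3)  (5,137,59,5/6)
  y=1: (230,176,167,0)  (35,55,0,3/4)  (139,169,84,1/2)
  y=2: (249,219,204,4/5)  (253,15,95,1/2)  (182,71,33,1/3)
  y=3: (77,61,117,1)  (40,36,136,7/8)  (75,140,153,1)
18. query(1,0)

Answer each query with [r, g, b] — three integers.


at x=0,y=3 over L1,L2:
+L1 (α=2/7) → [68/7, 212/7, 152/7]
+L2 (α=3/4) → [5171/28, 1807/14, 307/14]
= [185, 129, 22]

at x=2,y=3 over L1,L2,L3:
L1 α=1/3: [169/3, 136/3, 29/3]
L2 α=1/2: [841/6, 499/6, 701/6]
L3 α=1/4: [1021/8, 765/8, 731/8]
rounded: [128, 96, 91]

query (2,1) [L1,L2,L3,L4] — begin 0,0,0
+L1 (α=6/7) → [456/7, 540/7, 768/7]
+L2 (α=2/3) → [1216/7, 3844/21, 3778/21]
+L3 (α=3/8) → [9251/56, 17107/84, 27143/168]
+L4 (α=1/2) → [10483/112, 26515/168, 48311/336]
rounded: [94, 158, 144]

query (0,0) [L1,L2,L3] — begin 0,0,0
after L1 α=1/2: [221/2, 3, 107/2]
after L2 α=1/2: [687/4, 88, 335/4]
after L3 α=4/7: [5981/28, 84, 2237/28]
= [214, 84, 80]

query (0,0) [L1,L2,L3,L5,L6,L7] — begin 0,0,0
after L1 α=1/2: [221/2, 3, 107/2]
after L2 α=1/2: [687/4, 88, 335/4]
after L3 α=4/7: [5981/28, 84, 2237/28]
after L5 α=1: [128, 192, 143]
after L6 α=1/4: [291/2, 403/2, 235/2]
after L7 α=1/2: [563/4, 455/4, 335/4]
= [141, 114, 84]

(2,3) stack=L1,L2,L3,L5,L6,L7; from [0,0,0]:
L1 α=1/3: [169/3, 136/3, 29/3]
L2 α=1/2: [841/6, 499/6, 701/6]
L3 α=1/4: [1021/8, 765/8, 731/8]
L5 α=1/2: [2757/16, 2045/16, 2171/16]
L6 α=2/5: [2787/16, 13847/80, 7313/80]
L7 α=2/3: [6275/48, 15287/240, 8571/80]
rounded: [131, 64, 107]

query (0,2) [L1,L2,L3,L5,L6] — begin 0,0,0
after L1 α=3/4: [72, 279/2, 117/2]
after L2 α=5/6: [409/2, 1639/12, 1037/12]
after L3 α=2/5: [1727/10, 2759/20, 2893/20]
after L5 α=1/4: [5791/40, 9637/80, 12839/80]
after L6 α=1/2: [7391/80, 16437/160, 14279/160]
= [92, 103, 89]

(1,0) stack=L1,L2,L3,L5,L6,L8; from [0,0,0]:
L1 α=1/2: [108, 76, 139/2]
L2 α=2/7: [764/7, 550/7, 193/2]
L3 α=0: [764/7, 550/7, 193/2]
L5 α=3/8: [929/7, 7097/56, 1457/16]
L6 α=1: [66, 63, 2]
L8 α=1/3: [220/3, 108, 227/3]
rounded: [73, 108, 76]


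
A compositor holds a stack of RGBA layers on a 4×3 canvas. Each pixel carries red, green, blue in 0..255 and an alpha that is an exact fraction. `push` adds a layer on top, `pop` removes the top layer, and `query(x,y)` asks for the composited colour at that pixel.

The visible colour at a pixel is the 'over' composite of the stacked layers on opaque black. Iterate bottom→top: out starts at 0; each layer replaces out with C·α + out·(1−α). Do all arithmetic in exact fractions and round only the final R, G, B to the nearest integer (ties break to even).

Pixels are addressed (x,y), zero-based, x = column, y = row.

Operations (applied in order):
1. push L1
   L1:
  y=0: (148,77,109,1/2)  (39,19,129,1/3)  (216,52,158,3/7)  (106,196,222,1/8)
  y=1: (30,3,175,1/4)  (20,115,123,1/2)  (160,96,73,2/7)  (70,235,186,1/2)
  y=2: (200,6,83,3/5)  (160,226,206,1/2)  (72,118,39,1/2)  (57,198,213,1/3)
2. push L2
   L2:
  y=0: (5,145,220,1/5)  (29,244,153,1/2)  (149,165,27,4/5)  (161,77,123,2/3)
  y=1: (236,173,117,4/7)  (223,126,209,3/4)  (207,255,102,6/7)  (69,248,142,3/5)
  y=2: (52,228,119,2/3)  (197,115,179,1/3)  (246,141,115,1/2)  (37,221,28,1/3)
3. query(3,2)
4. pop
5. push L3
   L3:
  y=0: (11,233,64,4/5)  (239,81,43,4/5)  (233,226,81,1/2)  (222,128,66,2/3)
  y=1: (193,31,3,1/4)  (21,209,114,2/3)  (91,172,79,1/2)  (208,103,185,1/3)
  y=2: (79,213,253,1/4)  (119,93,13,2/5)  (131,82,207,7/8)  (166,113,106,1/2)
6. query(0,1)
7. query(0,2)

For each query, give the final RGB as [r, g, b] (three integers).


(3,2) stack=L1,L2; from [0,0,0]:
+L1 (α=1/3) → [19, 66, 71]
+L2 (α=1/3) → [25, 353/3, 170/3]
rounded: [25, 118, 57]

at x=0,y=1 over L1,L3:
after L1 α=1/4: [15/2, 3/4, 175/4]
after L3 α=1/4: [431/8, 133/16, 537/16]
rounded: [54, 8, 34]

(0,2) stack=L1,L3; from [0,0,0]:
L1 α=3/5: [120, 18/5, 249/5]
L3 α=1/4: [439/4, 1119/20, 503/5]
→ [110, 56, 101]


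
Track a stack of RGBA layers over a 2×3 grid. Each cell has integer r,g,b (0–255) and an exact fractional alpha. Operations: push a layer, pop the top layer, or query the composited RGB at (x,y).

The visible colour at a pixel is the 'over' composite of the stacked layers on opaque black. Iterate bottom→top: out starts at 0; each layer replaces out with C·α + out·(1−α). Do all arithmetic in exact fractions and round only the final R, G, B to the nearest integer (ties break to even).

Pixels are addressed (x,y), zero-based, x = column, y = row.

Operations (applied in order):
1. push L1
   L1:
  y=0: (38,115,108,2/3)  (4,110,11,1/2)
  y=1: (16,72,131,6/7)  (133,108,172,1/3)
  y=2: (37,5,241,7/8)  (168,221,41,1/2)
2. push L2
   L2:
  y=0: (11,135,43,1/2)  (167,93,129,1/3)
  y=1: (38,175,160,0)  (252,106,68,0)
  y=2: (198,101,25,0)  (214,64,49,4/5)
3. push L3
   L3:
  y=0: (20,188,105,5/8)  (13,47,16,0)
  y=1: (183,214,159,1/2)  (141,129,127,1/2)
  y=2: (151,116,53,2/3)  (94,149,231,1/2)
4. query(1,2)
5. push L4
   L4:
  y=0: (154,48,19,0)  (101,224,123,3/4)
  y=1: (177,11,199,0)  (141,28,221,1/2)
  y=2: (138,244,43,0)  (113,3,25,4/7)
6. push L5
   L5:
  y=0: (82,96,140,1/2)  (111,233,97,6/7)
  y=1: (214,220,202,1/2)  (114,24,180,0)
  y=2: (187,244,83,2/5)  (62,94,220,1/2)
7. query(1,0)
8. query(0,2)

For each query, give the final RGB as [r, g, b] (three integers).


at x=1,y=2 over L1,L2,L3:
+L1 (α=1/2) → [84, 221/2, 41/2]
+L2 (α=4/5) → [188, 733/10, 433/10]
+L3 (α=1/2) → [141, 2223/20, 2743/20]
rounded: [141, 111, 137]

(1,0) stack=L1,L2,L3,L4,L5; from [0,0,0]:
after L1 α=1/2: [2, 55, 11/2]
after L2 α=1/3: [57, 203/3, 140/3]
after L3 α=0: [57, 203/3, 140/3]
after L4 α=3/4: [90, 2219/12, 1247/12]
after L5 α=6/7: [108, 18995/84, 8231/84]
= [108, 226, 98]

at x=0,y=2 over L1,L2,L3,L4,L5:
+L1 (α=7/8) → [259/8, 35/8, 1687/8]
+L2 (α=0) → [259/8, 35/8, 1687/8]
+L3 (α=2/3) → [2675/24, 1891/24, 845/8]
+L4 (α=0) → [2675/24, 1891/24, 845/8]
+L5 (α=2/5) → [5667/40, 1159/8, 3863/40]
= [142, 145, 97]


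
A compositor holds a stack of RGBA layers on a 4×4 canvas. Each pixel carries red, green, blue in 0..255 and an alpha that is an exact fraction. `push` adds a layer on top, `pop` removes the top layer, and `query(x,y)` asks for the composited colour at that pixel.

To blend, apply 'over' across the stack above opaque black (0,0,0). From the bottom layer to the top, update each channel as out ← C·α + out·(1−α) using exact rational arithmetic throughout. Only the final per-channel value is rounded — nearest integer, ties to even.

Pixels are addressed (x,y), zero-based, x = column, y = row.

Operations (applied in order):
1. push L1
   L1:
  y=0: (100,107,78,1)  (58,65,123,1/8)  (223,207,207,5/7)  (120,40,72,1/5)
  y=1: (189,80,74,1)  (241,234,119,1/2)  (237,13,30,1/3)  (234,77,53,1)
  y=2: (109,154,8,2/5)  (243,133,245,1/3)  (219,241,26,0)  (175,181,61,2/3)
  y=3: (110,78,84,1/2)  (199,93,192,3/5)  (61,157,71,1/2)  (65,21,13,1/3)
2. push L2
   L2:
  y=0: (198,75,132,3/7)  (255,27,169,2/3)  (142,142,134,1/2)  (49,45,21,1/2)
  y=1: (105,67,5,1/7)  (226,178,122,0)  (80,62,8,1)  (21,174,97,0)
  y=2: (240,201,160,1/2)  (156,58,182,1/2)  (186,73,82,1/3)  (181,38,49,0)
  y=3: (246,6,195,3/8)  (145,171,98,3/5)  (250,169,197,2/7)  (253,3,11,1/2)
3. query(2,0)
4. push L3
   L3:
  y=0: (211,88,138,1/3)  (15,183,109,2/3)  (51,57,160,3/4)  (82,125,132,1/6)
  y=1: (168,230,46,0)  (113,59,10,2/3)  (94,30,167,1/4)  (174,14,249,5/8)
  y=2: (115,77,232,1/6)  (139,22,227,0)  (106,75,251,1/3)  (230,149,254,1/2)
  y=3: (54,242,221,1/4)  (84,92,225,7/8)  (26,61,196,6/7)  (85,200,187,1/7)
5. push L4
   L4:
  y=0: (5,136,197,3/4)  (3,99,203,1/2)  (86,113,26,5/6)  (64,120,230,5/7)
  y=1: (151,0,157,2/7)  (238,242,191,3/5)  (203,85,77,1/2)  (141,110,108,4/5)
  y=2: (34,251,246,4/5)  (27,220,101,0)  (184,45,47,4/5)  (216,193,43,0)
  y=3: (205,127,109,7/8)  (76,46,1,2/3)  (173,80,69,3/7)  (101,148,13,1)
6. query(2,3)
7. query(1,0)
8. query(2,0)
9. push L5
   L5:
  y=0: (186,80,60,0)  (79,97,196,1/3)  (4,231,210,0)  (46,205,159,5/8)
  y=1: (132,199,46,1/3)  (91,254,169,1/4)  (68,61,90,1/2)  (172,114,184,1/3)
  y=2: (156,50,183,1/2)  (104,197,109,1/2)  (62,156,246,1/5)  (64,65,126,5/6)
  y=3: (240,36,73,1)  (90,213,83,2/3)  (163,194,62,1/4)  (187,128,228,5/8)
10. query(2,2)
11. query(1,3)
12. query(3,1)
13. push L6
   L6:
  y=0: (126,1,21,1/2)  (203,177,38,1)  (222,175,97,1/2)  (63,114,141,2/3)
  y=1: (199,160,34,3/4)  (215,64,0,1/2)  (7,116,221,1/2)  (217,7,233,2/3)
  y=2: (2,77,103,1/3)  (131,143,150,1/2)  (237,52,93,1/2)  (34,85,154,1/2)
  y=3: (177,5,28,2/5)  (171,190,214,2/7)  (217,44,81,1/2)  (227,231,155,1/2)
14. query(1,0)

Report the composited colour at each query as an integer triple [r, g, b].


(2,0) stack=L1,L2; from [0,0,0]:
L1 α=5/7: [1115/7, 1035/7, 1035/7]
L2 α=1/2: [2109/14, 2029/14, 1973/14]
→ [151, 145, 141]

at x=2,y=3 over L1,L2,L3,L4:
after L1 α=1/2: [61/2, 157/2, 71/2]
after L2 α=2/7: [1305/14, 1461/14, 1143/14]
after L3 α=6/7: [3489/98, 6585/98, 17607/98]
after L4 α=3/7: [32409/343, 24930/343, 45357/343]
→ [94, 73, 132]

(1,0) stack=L1,L2,L3,L4; from [0,0,0]:
L1 α=1/8: [29/4, 65/8, 123/8]
L2 α=2/3: [2069/12, 497/24, 2827/24]
L3 α=2/3: [2429/36, 9281/72, 8059/72]
L4 α=1/2: [2537/72, 16409/144, 22675/144]
→ [35, 114, 157]

at x=2,y=0 over L1,L2,L3,L4:
+L1 (α=5/7) → [1115/7, 1035/7, 1035/7]
+L2 (α=1/2) → [2109/14, 2029/14, 1973/14]
+L3 (α=3/4) → [4251/56, 4423/56, 8693/56]
+L4 (α=5/6) → [28331/336, 12021/112, 15973/336]
= [84, 107, 48]

at x=2,y=2 over L1,L2,L3,L4,L5:
L1 α=0: [0, 0, 0]
L2 α=1/3: [62, 73/3, 82/3]
L3 α=1/3: [230/3, 371/9, 917/9]
L4 α=4/5: [2438/15, 1991/45, 2609/45]
L5 α=1/5: [10682/75, 14984/225, 21506/225]
= [142, 67, 96]

query (1,3) [L1,L2,L3,L4,L5] — begin 0,0,0
L1 α=3/5: [597/5, 279/5, 576/5]
L2 α=3/5: [3369/25, 3123/25, 2622/25]
L3 α=7/8: [18069/200, 19223/200, 41997/200]
L4 α=2/3: [48469/600, 12541/200, 42397/600]
L5 α=2/3: [156469/1800, 97741/600, 141997/1800]
rounded: [87, 163, 79]

(3,1) stack=L1,L2,L3,L4,L5; from [0,0,0]:
L1 α=1: [234, 77, 53]
L2 α=0: [234, 77, 53]
L3 α=5/8: [393/2, 301/8, 351/2]
L4 α=4/5: [1521/10, 3821/40, 243/2]
L5 α=1/3: [2381/15, 6101/60, 427/3]
= [159, 102, 142]

(1,0) stack=L1,L2,L3,L4,L5,L6; from [0,0,0]:
after L1 α=1/8: [29/4, 65/8, 123/8]
after L2 α=2/3: [2069/12, 497/24, 2827/24]
after L3 α=2/3: [2429/36, 9281/72, 8059/72]
after L4 α=1/2: [2537/72, 16409/144, 22675/144]
after L5 α=1/3: [5381/108, 23393/216, 36787/216]
after L6 α=1: [203, 177, 38]
= [203, 177, 38]


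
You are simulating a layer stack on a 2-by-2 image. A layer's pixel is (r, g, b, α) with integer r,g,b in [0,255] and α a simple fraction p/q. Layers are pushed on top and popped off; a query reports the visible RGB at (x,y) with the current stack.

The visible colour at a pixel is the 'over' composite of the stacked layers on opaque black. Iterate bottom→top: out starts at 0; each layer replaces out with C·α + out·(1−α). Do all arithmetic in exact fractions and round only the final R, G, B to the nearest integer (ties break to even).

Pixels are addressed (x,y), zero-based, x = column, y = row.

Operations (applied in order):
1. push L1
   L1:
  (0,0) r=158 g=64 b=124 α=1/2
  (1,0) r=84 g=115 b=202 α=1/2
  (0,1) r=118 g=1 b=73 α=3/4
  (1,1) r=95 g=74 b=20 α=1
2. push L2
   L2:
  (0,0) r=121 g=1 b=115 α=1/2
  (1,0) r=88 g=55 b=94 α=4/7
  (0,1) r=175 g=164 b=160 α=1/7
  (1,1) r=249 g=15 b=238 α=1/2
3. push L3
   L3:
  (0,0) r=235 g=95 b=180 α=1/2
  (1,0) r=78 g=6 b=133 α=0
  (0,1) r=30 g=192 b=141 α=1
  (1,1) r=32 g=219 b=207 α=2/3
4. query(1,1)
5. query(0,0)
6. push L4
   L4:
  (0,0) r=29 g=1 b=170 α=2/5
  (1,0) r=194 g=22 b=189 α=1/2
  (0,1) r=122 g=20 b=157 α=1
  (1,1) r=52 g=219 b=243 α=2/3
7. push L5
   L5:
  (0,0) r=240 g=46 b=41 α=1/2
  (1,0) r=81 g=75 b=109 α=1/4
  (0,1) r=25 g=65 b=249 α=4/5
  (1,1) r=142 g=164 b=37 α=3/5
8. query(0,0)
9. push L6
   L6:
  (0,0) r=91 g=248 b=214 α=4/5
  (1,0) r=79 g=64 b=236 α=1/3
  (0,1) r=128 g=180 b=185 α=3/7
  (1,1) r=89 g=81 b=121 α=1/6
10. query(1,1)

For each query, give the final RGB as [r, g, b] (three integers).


(1,1) stack=L1,L2,L3; from [0,0,0]:
after L1 α=1: [95, 74, 20]
after L2 α=1/2: [172, 89/2, 129]
after L3 α=2/3: [236/3, 965/6, 181]
= [79, 161, 181]

at x=0,y=0 over L1,L2,L3:
after L1 α=1/2: [79, 32, 62]
after L2 α=1/2: [100, 33/2, 177/2]
after L3 α=1/2: [335/2, 223/4, 537/4]
→ [168, 56, 134]

query (0,0) [L1,L2,L3,L4,L5] — begin 0,0,0
L1 α=1/2: [79, 32, 62]
L2 α=1/2: [100, 33/2, 177/2]
L3 α=1/2: [335/2, 223/4, 537/4]
L4 α=2/5: [1121/10, 677/20, 2971/20]
L5 α=1/2: [3521/20, 1597/40, 3791/40]
= [176, 40, 95]

(1,1) stack=L1,L2,L3,L4,L5,L6; from [0,0,0]:
+L1 (α=1) → [95, 74, 20]
+L2 (α=1/2) → [172, 89/2, 129]
+L3 (α=2/3) → [236/3, 965/6, 181]
+L4 (α=2/3) → [548/9, 3593/18, 667/3]
+L5 (α=3/5) → [986/9, 8021/45, 1667/15]
+L6 (α=1/6) → [5731/54, 4375/27, 1015/9]
= [106, 162, 113]


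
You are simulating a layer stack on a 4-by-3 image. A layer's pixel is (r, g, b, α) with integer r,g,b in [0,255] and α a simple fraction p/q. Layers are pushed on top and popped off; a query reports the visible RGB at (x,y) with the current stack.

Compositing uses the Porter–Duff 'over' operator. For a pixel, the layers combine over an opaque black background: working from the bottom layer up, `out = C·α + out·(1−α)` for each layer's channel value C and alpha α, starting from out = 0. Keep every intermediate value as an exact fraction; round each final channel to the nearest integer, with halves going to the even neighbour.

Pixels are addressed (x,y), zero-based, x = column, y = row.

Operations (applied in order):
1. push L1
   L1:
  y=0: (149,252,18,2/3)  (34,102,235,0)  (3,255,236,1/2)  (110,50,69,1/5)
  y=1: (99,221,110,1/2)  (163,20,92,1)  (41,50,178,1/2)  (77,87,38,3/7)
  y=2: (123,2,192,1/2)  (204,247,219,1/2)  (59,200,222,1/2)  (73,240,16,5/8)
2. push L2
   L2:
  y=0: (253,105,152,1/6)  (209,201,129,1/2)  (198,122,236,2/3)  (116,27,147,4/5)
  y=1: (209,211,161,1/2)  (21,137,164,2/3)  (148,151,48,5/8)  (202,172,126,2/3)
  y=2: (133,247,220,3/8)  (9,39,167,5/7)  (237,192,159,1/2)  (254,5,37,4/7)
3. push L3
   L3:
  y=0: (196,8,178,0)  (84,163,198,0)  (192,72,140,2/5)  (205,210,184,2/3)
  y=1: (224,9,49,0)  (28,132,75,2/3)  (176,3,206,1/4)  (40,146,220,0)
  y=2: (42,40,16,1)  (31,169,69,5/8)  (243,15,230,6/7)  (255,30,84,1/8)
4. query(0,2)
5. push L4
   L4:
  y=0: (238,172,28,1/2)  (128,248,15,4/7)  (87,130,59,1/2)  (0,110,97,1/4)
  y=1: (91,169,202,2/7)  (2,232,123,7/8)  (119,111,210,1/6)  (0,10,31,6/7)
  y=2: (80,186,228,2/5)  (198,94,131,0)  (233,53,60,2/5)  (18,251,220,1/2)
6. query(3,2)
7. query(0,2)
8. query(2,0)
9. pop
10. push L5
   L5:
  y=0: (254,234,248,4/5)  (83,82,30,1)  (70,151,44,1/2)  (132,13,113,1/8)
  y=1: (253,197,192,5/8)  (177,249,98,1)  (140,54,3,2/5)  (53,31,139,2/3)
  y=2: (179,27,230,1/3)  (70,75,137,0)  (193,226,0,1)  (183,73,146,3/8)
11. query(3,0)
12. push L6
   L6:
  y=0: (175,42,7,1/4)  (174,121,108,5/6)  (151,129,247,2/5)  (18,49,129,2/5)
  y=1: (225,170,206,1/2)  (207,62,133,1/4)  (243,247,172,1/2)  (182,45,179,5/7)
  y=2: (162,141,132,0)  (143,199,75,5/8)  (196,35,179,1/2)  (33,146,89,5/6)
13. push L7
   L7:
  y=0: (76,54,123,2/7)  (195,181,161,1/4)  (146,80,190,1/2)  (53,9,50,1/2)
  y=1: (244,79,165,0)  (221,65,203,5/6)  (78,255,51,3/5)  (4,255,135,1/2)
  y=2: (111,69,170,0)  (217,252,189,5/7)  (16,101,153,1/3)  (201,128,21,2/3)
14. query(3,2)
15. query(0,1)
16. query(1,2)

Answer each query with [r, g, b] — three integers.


query (0,2) [L1,L2,L3] — begin 0,0,0
L1 α=1/2: [123/2, 1, 96]
L2 α=3/8: [1413/16, 373/4, 285/2]
L3 α=1: [42, 40, 16]
→ [42, 40, 16]

at x=3,y=2 over L1,L2,L3,L4:
L1 α=5/8: [365/8, 150, 10]
L2 α=4/7: [9223/56, 470/7, 178/7]
L3 α=1/8: [11263/64, 125/2, 131/4]
L4 α=1/2: [12415/128, 627/4, 1011/8]
→ [97, 157, 126]

(0,2) stack=L1,L2,L3,L4; from [0,0,0]:
L1 α=1/2: [123/2, 1, 96]
L2 α=3/8: [1413/16, 373/4, 285/2]
L3 α=1: [42, 40, 16]
L4 α=2/5: [286/5, 492/5, 504/5]
→ [57, 98, 101]

query (2,0) [L1,L2,L3,L4] — begin 0,0,0
+L1 (α=1/2) → [3/2, 255/2, 118]
+L2 (α=2/3) → [265/2, 743/6, 590/3]
+L3 (α=2/5) → [1563/10, 1031/10, 174]
+L4 (α=1/2) → [2433/20, 2331/20, 233/2]
→ [122, 117, 116]

(3,0) stack=L1,L2,L3,L5; from [0,0,0]:
after L1 α=1/5: [22, 10, 69/5]
after L2 α=4/5: [486/5, 118/5, 3009/25]
after L3 α=2/3: [2536/15, 2218/15, 12209/75]
after L5 α=1/8: [4933/30, 15721/120, 46969/300]
→ [164, 131, 157]

at x=3,y=2 over L1,L2,L3,L5,L6,L7:
after L1 α=5/8: [365/8, 150, 10]
after L2 α=4/7: [9223/56, 470/7, 178/7]
after L3 α=1/8: [11263/64, 125/2, 131/4]
after L5 α=3/8: [91451/512, 1063/16, 2407/32]
after L6 α=5/6: [175931/3072, 12743/96, 5549/64]
after L7 α=2/3: [1410875/9216, 37319/288, 8237/192]
→ [153, 130, 43]

query (0,1) [L1,L2,L3,L5,L6,L7] — begin 0,0,0
+L1 (α=1/2) → [99/2, 221/2, 55]
+L2 (α=1/2) → [517/4, 643/4, 108]
+L3 (α=0) → [517/4, 643/4, 108]
+L5 (α=5/8) → [6611/32, 5869/32, 321/2]
+L6 (α=1/2) → [13811/64, 11309/64, 733/4]
+L7 (α=0) → [13811/64, 11309/64, 733/4]
→ [216, 177, 183]

query (1,2) [L1,L2,L3,L5,L6,L7] — begin 0,0,0
L1 α=1/2: [102, 247/2, 219/2]
L2 α=5/7: [249/7, 442/7, 1054/7]
L3 α=5/8: [229/7, 7241/56, 5577/56]
L5 α=0: [229/7, 7241/56, 5577/56]
L6 α=5/8: [1423/14, 77443/448, 37731/448]
L7 α=5/7: [9018/49, 359683/1568, 249411/1568]
= [184, 229, 159]


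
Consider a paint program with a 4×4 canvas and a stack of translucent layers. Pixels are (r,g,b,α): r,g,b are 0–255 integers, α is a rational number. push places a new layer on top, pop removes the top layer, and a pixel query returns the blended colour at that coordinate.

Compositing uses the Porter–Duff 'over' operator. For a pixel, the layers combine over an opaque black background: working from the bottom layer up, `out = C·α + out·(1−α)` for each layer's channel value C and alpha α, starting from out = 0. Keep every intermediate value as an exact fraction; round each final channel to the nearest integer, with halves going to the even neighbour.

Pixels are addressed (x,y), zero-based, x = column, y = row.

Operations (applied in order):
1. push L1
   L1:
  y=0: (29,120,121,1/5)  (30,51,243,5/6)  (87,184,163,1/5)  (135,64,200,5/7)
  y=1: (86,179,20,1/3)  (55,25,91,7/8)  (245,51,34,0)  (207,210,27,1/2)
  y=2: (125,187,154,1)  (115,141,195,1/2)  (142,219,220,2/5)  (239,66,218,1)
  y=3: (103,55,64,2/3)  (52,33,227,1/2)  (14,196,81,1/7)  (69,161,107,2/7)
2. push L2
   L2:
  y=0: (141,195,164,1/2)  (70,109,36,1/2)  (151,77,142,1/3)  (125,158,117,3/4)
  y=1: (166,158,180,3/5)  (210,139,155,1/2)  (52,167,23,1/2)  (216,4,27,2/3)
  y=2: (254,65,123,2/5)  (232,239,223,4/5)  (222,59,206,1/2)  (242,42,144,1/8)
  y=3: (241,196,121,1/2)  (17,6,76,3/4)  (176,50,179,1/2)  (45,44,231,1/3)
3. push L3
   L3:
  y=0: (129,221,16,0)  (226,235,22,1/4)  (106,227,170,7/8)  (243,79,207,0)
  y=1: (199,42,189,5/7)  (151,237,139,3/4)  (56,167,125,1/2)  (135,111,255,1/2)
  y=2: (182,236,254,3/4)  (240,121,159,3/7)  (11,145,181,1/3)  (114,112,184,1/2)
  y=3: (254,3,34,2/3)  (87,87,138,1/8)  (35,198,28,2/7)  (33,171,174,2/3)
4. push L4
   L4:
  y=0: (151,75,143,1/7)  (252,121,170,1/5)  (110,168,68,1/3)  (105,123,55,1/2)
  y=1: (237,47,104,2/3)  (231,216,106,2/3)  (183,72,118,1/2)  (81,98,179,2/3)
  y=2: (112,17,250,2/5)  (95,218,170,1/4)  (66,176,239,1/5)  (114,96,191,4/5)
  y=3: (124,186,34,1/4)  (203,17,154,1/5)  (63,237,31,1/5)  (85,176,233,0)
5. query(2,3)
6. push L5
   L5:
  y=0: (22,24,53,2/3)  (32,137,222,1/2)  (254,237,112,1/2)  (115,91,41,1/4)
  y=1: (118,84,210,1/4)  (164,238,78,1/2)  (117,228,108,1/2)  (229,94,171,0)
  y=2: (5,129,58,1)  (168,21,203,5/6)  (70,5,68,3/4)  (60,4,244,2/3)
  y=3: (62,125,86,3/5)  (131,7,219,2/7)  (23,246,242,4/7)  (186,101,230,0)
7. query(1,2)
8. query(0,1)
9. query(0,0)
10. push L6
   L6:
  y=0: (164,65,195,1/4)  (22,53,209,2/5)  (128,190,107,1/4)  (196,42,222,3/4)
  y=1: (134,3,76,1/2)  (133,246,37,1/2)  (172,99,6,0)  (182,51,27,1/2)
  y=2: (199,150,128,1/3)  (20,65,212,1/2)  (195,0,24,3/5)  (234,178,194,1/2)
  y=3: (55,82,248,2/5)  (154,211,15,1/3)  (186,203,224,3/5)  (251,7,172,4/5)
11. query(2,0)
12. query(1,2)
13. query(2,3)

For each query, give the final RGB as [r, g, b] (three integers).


(2,3) stack=L1,L2,L3,L4; from [0,0,0]:
after L1 α=1/7: [2, 28, 81/7]
after L2 α=1/2: [89, 39, 667/7]
after L3 α=2/7: [515/7, 591/7, 3727/49]
after L4 α=1/5: [2501/35, 4023/35, 16427/245]
rounded: [71, 115, 67]

at x=1,y=2 over L1,L2,L3,L4,L5:
+L1 (α=1/2) → [115/2, 141/2, 195/2]
+L2 (α=4/5) → [1971/10, 2053/10, 1979/10]
+L3 (α=3/7) → [7542/35, 5921/35, 6343/35]
+L4 (α=1/4) → [25951/140, 25393/140, 24979/140]
+L5 (α=5/6) → [143551/840, 40093/840, 55693/280]
→ [171, 48, 199]

(0,1) stack=L1,L2,L3,L4,L5; from [0,0,0]:
after L1 α=1/3: [86/3, 179/3, 20/3]
after L2 α=3/5: [1666/15, 356/3, 332/3]
after L3 α=5/7: [18257/105, 1342/21, 3499/21]
after L4 α=2/3: [68027/315, 3316/63, 7867/63]
after L5 α=1/4: [80417/420, 1270/21, 12277/84]
= [191, 60, 146]

query (0,0) [L1,L2,L3,L4,L5] — begin 0,0,0
after L1 α=1/5: [29/5, 24, 121/5]
after L2 α=1/2: [367/5, 219/2, 941/10]
after L3 α=0: [367/5, 219/2, 941/10]
after L4 α=1/7: [2957/35, 732/7, 3538/35]
after L5 α=2/3: [1499/35, 356/7, 2416/35]
→ [43, 51, 69]

(2,0) stack=L1,L2,L3,L4,L5,L6; from [0,0,0]:
+L1 (α=1/5) → [87/5, 184/5, 163/5]
+L2 (α=1/3) → [929/15, 251/5, 1036/15]
+L3 (α=7/8) → [12059/120, 2049/10, 9443/60]
+L4 (α=1/3) → [18659/180, 963/5, 11483/90]
+L5 (α=1/2) → [64379/360, 1074/5, 21563/180]
+L6 (α=1/4) → [79739/480, 1043/5, 27983/240]
→ [166, 209, 117]

query (1,2) [L1,L2,L3,L4,L5,L6] — begin 0,0,0
+L1 (α=1/2) → [115/2, 141/2, 195/2]
+L2 (α=4/5) → [1971/10, 2053/10, 1979/10]
+L3 (α=3/7) → [7542/35, 5921/35, 6343/35]
+L4 (α=1/4) → [25951/140, 25393/140, 24979/140]
+L5 (α=5/6) → [143551/840, 40093/840, 55693/280]
+L6 (α=1/2) → [160351/1680, 94693/1680, 115053/560]
rounded: [95, 56, 205]

query (2,3) [L1,L2,L3,L4,L5,L6] — begin 0,0,0
after L1 α=1/7: [2, 28, 81/7]
after L2 α=1/2: [89, 39, 667/7]
after L3 α=2/7: [515/7, 591/7, 3727/49]
after L4 α=1/5: [2501/35, 4023/35, 16427/245]
after L5 α=4/7: [10723/245, 46509/245, 286441/1715]
after L6 α=3/5: [158156/1225, 242223/1225, 1725362/8575]
= [129, 198, 201]


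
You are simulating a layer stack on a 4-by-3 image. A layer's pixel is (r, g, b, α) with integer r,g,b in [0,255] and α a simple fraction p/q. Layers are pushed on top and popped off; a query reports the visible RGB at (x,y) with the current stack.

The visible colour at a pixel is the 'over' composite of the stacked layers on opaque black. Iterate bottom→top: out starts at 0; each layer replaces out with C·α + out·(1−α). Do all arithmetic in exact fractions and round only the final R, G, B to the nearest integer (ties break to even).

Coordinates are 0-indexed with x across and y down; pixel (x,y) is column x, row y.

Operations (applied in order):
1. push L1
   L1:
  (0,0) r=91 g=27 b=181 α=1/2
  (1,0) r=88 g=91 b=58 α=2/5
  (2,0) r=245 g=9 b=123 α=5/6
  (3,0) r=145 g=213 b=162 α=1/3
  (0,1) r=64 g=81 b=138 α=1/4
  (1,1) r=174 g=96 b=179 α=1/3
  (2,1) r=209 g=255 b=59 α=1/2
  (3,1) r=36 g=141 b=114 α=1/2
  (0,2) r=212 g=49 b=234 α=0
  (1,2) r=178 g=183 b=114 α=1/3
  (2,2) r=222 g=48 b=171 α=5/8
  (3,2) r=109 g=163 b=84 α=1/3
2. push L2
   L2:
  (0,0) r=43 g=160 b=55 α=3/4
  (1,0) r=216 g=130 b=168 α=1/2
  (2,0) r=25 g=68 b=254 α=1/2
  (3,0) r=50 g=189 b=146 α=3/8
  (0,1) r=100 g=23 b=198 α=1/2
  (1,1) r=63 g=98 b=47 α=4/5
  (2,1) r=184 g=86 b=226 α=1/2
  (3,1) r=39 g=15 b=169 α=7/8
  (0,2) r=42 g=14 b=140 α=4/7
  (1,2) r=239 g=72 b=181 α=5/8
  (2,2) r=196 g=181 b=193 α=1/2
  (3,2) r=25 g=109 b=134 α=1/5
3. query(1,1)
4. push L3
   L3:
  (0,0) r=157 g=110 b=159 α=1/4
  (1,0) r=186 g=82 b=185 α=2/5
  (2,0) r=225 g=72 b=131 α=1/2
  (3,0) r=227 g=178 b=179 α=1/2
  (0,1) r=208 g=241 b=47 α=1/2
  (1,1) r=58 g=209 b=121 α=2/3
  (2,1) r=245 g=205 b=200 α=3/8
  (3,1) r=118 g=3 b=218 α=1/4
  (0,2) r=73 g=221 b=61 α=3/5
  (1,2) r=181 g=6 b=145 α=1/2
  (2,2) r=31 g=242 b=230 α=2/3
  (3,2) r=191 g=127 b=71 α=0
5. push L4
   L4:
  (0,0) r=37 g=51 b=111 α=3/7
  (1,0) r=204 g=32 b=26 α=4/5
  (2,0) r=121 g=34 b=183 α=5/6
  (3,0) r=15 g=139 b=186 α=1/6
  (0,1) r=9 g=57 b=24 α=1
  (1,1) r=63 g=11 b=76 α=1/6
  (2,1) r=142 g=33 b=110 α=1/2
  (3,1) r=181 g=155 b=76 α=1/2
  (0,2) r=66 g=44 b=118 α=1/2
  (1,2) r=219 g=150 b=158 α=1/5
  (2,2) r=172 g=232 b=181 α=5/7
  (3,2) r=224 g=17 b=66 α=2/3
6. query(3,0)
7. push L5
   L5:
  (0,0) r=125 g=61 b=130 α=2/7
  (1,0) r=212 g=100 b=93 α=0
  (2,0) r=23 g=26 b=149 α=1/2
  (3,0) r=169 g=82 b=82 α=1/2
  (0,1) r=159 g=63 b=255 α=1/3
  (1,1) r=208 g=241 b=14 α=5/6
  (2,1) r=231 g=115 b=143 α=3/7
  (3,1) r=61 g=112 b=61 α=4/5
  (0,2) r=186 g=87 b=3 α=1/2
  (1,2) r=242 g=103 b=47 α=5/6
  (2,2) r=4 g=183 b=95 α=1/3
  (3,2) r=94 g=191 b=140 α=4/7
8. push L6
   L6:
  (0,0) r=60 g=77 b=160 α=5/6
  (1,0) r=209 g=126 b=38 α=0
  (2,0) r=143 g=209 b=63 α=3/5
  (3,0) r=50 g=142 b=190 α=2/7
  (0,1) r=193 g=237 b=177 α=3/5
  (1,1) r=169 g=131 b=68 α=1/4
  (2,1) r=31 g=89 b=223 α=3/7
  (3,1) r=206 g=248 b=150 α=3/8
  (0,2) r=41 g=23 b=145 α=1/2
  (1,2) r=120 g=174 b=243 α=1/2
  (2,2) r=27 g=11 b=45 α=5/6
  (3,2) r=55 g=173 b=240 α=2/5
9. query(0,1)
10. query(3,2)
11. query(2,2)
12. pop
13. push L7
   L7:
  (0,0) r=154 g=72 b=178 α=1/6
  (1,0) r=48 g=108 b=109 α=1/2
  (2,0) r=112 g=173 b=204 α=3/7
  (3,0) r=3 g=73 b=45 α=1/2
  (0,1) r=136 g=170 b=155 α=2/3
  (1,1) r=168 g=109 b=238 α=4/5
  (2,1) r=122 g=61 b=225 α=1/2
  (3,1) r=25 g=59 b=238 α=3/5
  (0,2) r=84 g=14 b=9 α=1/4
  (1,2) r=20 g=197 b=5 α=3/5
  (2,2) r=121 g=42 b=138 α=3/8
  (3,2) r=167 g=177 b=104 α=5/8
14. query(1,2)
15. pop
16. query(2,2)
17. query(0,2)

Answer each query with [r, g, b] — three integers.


at x=1,y=1 over L1,L2:
+L1 (α=1/3) → [58, 32, 179/3]
+L2 (α=4/5) → [62, 424/5, 743/15]
= [62, 85, 50]

at x=3,y=0 over L1,L2,L3,L4:
+L1 (α=1/3) → [145/3, 71, 54]
+L2 (α=3/8) → [1175/24, 461/4, 177/2]
+L3 (α=1/2) → [6623/48, 1173/8, 535/4]
+L4 (α=1/6) → [33835/288, 6977/48, 3419/24]
rounded: [117, 145, 142]

(0,1) stack=L1,L2,L3,L4,L5,L6; from [0,0,0]:
after L1 α=1/4: [16, 81/4, 69/2]
after L2 α=1/2: [58, 173/8, 465/4]
after L3 α=1/2: [133, 2101/16, 653/8]
after L4 α=1: [9, 57, 24]
after L5 α=1/3: [59, 59, 101]
after L6 α=3/5: [697/5, 829/5, 733/5]
rounded: [139, 166, 147]

(3,2) stack=L1,L2,L3,L4,L5,L6; from [0,0,0]:
L1 α=1/3: [109/3, 163/3, 28]
L2 α=1/5: [511/15, 979/15, 246/5]
L3 α=0: [511/15, 979/15, 246/5]
L4 α=2/3: [7231/45, 1489/45, 302/5]
L5 α=4/7: [12871/105, 12949/105, 3706/35]
L6 α=2/5: [16721/175, 25059/175, 27918/175]
= [96, 143, 160]

at x=2,y=2 over L1,L2,L3,L4,L5,L6:
after L1 α=5/8: [555/4, 30, 855/8]
after L2 α=1/2: [1339/8, 211/2, 2399/16]
after L3 α=2/3: [1835/24, 393/2, 3253/16]
after L4 α=5/7: [12155/84, 1553/7, 1499/8]
after L5 α=1/3: [12323/126, 4387/21, 1879/12]
after L6 α=5/6: [29333/756, 2771/63, 4579/72]
rounded: [39, 44, 64]

query (1,2) [L1,L2,L3,L4,L5,L7] — begin 0,0,0
L1 α=1/3: [178/3, 61, 38]
L2 α=5/8: [1373/8, 543/8, 1019/8]
L3 α=1/2: [2821/16, 591/16, 2179/16]
L4 α=1/5: [3697/20, 1191/20, 2811/20]
L5 α=5/6: [9299/40, 11491/120, 7511/120]
L7 α=3/5: [10499/100, 46951/300, 8411/300]
→ [105, 157, 28]

(2,2) stack=L1,L2,L3,L4,L5; from [0,0,0]:
+L1 (α=5/8) → [555/4, 30, 855/8]
+L2 (α=1/2) → [1339/8, 211/2, 2399/16]
+L3 (α=2/3) → [1835/24, 393/2, 3253/16]
+L4 (α=5/7) → [12155/84, 1553/7, 1499/8]
+L5 (α=1/3) → [12323/126, 4387/21, 1879/12]
rounded: [98, 209, 157]

at x=0,y=2 over L1,L2,L3,L4,L5:
L1 α=0: [0, 0, 0]
L2 α=4/7: [24, 8, 80]
L3 α=3/5: [267/5, 679/5, 343/5]
L4 α=1/2: [597/10, 899/10, 933/10]
L5 α=1/2: [2457/20, 1769/20, 963/20]
rounded: [123, 88, 48]


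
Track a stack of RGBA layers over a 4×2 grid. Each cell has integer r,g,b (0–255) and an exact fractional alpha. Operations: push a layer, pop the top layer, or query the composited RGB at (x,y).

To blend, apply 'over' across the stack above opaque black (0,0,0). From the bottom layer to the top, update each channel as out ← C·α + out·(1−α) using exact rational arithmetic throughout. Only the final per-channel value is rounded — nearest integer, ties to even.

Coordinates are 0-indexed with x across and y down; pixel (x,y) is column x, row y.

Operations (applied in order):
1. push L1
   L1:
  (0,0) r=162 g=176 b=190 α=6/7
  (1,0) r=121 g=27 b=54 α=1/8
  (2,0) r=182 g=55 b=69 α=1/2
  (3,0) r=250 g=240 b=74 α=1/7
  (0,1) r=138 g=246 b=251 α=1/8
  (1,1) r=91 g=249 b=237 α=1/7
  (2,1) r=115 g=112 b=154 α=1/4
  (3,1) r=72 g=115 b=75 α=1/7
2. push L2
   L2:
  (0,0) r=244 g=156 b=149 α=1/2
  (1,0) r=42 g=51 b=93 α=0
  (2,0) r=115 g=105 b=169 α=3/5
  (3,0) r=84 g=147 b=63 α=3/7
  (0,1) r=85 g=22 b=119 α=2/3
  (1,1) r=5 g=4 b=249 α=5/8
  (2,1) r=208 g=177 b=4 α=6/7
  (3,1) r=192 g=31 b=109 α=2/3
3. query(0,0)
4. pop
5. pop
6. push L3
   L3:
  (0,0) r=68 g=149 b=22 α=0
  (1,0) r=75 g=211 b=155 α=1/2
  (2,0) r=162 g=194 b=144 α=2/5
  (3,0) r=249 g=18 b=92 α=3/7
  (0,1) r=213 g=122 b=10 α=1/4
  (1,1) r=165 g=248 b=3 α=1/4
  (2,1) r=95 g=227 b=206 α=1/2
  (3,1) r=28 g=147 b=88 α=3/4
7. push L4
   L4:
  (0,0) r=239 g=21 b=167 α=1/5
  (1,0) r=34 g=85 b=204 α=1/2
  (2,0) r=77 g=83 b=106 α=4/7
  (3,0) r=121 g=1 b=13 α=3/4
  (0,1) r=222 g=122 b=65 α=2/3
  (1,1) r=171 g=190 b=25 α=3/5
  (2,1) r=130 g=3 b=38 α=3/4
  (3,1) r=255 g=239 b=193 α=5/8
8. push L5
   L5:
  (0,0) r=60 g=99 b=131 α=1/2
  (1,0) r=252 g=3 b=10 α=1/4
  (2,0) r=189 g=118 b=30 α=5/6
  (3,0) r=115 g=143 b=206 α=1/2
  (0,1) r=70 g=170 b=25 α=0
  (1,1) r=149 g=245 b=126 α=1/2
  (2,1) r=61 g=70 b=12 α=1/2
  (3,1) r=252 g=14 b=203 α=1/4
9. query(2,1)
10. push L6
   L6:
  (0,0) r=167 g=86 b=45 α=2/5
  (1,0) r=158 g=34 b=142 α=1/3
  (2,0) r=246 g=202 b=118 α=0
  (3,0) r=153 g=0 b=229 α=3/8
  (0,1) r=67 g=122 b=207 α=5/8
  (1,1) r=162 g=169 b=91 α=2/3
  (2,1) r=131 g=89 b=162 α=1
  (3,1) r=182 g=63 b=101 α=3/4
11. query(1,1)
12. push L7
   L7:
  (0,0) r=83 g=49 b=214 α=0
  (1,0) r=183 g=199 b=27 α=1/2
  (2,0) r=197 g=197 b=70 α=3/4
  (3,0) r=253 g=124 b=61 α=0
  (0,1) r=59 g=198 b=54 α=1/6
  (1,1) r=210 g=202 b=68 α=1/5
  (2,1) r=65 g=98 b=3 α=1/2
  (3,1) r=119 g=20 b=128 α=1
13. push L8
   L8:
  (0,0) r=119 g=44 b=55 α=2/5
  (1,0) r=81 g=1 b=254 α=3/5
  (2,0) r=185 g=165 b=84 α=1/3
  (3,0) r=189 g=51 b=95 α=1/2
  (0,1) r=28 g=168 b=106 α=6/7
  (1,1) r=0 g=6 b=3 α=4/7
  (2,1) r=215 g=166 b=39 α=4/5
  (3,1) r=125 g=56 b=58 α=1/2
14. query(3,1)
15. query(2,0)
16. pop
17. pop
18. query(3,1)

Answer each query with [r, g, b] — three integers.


(0,0) stack=L1,L2; from [0,0,0]:
L1 α=6/7: [972/7, 1056/7, 1140/7]
L2 α=1/2: [1340/7, 1074/7, 2183/14]
rounded: [191, 153, 156]

(2,1) stack=L3,L4,L5; from [0,0,0]:
+L3 (α=1/2) → [95/2, 227/2, 103]
+L4 (α=3/4) → [875/8, 245/8, 217/4]
+L5 (α=1/2) → [1363/16, 805/16, 265/8]
rounded: [85, 50, 33]

(1,1) stack=L3,L4,L5,L6; from [0,0,0]:
after L3 α=1/4: [165/4, 62, 3/4]
after L4 α=3/5: [1191/10, 694/5, 153/10]
after L5 α=1/2: [2681/20, 1919/10, 1413/20]
after L6 α=2/3: [9161/60, 5299/30, 5053/60]
rounded: [153, 177, 84]

at x=3,y=1 over L3,L4,L5,L6,L7,L8:
L3 α=3/4: [21, 441/4, 66]
L4 α=5/8: [669/4, 6103/32, 1163/8]
L5 α=1/4: [3015/16, 18757/128, 5113/32]
L6 α=3/4: [11751/64, 42949/512, 14809/128]
L7 α=1: [119, 20, 128]
L8 α=1/2: [122, 38, 93]
= [122, 38, 93]

at x=2,y=0 over L3,L4,L5,L6,L7,L8:
after L3 α=2/5: [324/5, 388/5, 288/5]
after L4 α=4/7: [2512/35, 2824/35, 2984/35]
after L5 α=5/6: [35587/210, 11737/105, 4117/105]
after L6 α=0: [35587/210, 11737/105, 4117/105]
after L7 α=3/4: [159697/840, 18448/105, 26167/420]
after L8 α=1/3: [237397/1260, 54221/315, 43807/630]
rounded: [188, 172, 70]

query (3,1) [L3,L4,L5,L6] — begin 0,0,0
+L3 (α=3/4) → [21, 441/4, 66]
+L4 (α=5/8) → [669/4, 6103/32, 1163/8]
+L5 (α=1/4) → [3015/16, 18757/128, 5113/32]
+L6 (α=3/4) → [11751/64, 42949/512, 14809/128]
= [184, 84, 116]
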